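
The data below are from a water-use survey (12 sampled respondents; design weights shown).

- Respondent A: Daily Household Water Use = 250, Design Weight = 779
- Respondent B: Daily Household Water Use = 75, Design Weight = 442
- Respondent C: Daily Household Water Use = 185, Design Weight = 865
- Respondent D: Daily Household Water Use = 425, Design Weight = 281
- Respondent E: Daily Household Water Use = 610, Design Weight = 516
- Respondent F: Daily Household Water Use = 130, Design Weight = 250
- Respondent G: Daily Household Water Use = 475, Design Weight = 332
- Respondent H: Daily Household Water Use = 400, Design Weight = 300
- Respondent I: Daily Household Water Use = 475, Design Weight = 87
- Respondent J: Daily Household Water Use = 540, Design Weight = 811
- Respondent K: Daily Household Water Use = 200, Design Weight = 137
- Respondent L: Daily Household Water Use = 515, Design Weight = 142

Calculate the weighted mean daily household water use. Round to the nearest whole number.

Weighted sum = 250×779 + 75×442 + 185×865 + 425×281 + 610×516 + 130×250 + 475×332 + 400×300 + 475×87 + 540×811 + 200×137 + 515×142
  = 194750 + 33150 + 160025 + 119425 + 314760 + 32500 + 157700 + 120000 + 41325 + 437940 + 27400 + 73130 = 1712105
Sum of weights = 779 + 442 + 865 + 281 + 516 + 250 + 332 + 300 + 87 + 811 + 137 + 142 = 4942
Weighted mean = 1712105 / 4942 = 346.4397

346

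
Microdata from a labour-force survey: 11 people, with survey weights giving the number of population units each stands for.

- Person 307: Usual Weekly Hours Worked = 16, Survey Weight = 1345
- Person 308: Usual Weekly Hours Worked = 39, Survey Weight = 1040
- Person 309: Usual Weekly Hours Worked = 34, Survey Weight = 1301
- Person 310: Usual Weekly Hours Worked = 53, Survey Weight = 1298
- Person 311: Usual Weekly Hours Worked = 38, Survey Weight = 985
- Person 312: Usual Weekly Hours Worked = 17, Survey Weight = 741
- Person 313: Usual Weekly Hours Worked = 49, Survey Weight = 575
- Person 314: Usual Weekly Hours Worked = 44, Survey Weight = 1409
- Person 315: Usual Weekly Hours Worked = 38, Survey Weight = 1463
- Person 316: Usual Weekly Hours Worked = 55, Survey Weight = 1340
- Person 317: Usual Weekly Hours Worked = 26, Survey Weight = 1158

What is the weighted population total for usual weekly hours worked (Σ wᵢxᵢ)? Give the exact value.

Weighted total = 16×1345 + 39×1040 + 34×1301 + 53×1298 + 38×985 + 17×741 + 49×575 + 44×1409 + 38×1463 + 55×1340 + 26×1158
  = 21520 + 40560 + 44234 + 68794 + 37430 + 12597 + 28175 + 61996 + 55594 + 73700 + 30108 = 474708

474708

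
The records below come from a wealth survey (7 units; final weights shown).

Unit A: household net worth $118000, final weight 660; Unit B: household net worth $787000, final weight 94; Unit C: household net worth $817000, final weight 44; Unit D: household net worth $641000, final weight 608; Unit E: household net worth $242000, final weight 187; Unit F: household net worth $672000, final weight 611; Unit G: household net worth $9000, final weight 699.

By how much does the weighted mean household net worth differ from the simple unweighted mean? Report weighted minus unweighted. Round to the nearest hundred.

-111300

Unweighted sum = 118000 + 787000 + 817000 + 641000 + 242000 + 672000 + 9000 = 3286000
Unweighted mean = 3286000 / 7 = 469428.57
Weighted sum = 118000×660 + 787000×94 + 817000×44 + 641000×608 + 242000×187 + 672000×611 + 9000×699
  = 77880000 + 73978000 + 35948000 + 389728000 + 45254000 + 410592000 + 6291000 = 1039671000
Sum of weights = 660 + 94 + 44 + 608 + 187 + 611 + 699 = 2903
Weighted mean = 1039671000 / 2903 = 358136.76
Difference (weighted minus unweighted) = -111291.82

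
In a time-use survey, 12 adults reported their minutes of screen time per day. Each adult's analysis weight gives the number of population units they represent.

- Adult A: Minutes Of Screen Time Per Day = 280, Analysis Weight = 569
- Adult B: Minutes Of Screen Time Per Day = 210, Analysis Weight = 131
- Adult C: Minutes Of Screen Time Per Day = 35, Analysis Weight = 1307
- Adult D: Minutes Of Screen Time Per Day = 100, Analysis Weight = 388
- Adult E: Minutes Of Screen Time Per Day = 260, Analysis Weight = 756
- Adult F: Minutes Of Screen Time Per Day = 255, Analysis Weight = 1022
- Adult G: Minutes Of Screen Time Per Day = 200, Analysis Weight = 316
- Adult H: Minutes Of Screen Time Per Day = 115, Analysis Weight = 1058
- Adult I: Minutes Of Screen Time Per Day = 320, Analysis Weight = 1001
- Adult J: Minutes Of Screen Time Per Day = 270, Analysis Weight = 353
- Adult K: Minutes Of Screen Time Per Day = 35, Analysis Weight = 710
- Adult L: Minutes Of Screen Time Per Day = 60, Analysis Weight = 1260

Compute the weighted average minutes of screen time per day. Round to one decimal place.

Weighted sum = 280×569 + 210×131 + 35×1307 + 100×388 + 260×756 + 255×1022 + 200×316 + 115×1058 + 320×1001 + 270×353 + 35×710 + 60×1260
  = 159320 + 27510 + 45745 + 38800 + 196560 + 260610 + 63200 + 121670 + 320320 + 95310 + 24850 + 75600 = 1429495
Sum of weights = 569 + 131 + 1307 + 388 + 756 + 1022 + 316 + 1058 + 1001 + 353 + 710 + 1260 = 8871
Weighted mean = 1429495 / 8871 = 161.14249

161.1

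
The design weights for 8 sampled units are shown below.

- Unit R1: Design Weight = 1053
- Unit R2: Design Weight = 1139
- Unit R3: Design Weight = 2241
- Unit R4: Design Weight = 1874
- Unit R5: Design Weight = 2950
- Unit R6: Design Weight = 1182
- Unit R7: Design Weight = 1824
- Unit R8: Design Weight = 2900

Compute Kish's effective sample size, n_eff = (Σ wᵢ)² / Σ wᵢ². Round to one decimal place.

7.0

Σ wᵢ = 15163
Σ wᵢ² = 1108809 + 1297321 + 5022081 + 3511876 + 8702500 + 1397124 + 3326976 + 8410000 = 32776687
n_eff = 15163² / 32776687 = 229916569 / 32776687 = 7.0146372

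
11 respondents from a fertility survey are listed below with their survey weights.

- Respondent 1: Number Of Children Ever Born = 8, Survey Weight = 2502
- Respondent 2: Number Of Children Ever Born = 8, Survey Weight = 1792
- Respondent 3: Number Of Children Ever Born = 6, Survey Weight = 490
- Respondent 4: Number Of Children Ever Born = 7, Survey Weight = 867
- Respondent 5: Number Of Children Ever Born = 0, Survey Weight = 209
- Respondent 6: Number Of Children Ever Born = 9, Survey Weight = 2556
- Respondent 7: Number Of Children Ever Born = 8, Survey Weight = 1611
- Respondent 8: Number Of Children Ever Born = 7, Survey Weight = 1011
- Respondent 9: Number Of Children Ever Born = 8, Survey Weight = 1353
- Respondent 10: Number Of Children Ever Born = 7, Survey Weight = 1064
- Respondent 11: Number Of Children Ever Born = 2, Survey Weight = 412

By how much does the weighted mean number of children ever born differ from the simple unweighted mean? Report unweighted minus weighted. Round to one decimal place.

Unweighted sum = 8 + 8 + 6 + 7 + 0 + 9 + 8 + 7 + 8 + 7 + 2 = 70
Unweighted mean = 70 / 11 = 6.3636364
Weighted sum = 8×2502 + 8×1792 + 6×490 + 7×867 + 0×209 + 9×2556 + 8×1611 + 7×1011 + 8×1353 + 7×1064 + 2×412
  = 20016 + 14336 + 2940 + 6069 + 0 + 23004 + 12888 + 7077 + 10824 + 7448 + 824 = 105426
Sum of weights = 2502 + 1792 + 490 + 867 + 209 + 2556 + 1611 + 1011 + 1353 + 1064 + 412 = 13867
Weighted mean = 105426 / 13867 = 7.6026538
Difference (unweighted minus weighted) = -1.2390174

-1.2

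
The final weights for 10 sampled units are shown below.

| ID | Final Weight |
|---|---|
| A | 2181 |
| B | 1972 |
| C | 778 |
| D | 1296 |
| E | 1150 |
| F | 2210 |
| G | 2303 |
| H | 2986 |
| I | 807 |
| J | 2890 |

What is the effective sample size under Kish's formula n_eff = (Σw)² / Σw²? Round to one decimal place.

8.5

Σ wᵢ = 2181 + 1972 + 778 + 1296 + 1150 + 2210 + 2303 + 2986 + 807 + 2890 = 18573
Σ wᵢ² = 4756761 + 3888784 + 605284 + 1679616 + 1322500 + 4884100 + 5303809 + 8916196 + 651249 + 8352100 = 40360399
n_eff = 18573² / 40360399 = 344956329 / 40360399 = 8.5469009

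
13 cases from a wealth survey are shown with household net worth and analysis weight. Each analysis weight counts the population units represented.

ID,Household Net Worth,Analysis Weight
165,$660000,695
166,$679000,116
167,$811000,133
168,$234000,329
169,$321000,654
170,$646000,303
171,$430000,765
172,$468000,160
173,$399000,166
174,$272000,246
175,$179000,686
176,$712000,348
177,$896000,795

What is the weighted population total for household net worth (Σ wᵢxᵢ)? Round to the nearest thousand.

2747851000

Weighted total = 2747851000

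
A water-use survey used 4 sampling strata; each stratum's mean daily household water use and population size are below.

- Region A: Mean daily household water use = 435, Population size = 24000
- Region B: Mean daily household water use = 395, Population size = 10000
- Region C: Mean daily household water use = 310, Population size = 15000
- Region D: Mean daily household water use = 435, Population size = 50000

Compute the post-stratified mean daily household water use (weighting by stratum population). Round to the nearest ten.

Σ Nₕ·x̄ₕ = 40790000
Σ Nₕ = 24000 + 10000 + 15000 + 50000 = 99000
Overall mean = 40790000 / 99000 = 412.0202

410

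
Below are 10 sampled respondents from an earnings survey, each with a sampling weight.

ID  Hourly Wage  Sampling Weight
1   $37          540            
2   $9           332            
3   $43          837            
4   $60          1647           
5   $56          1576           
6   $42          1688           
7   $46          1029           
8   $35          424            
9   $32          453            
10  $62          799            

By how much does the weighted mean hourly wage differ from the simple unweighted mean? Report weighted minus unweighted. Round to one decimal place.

Unweighted sum = 37 + 9 + 43 + 60 + 56 + 42 + 46 + 35 + 32 + 62 = 422
Unweighted mean = 422 / 10 = 42.2
Weighted sum = 37×540 + 9×332 + 43×837 + 60×1647 + 56×1576 + 42×1688 + 46×1029 + 35×424 + 32×453 + 62×799
  = 19980 + 2988 + 35991 + 98820 + 88256 + 70896 + 47334 + 14840 + 14496 + 49538 = 443139
Sum of weights = 9325
Weighted mean = 443139 / 9325 = 47.521609
Difference (weighted minus unweighted) = 5.3216086

5.3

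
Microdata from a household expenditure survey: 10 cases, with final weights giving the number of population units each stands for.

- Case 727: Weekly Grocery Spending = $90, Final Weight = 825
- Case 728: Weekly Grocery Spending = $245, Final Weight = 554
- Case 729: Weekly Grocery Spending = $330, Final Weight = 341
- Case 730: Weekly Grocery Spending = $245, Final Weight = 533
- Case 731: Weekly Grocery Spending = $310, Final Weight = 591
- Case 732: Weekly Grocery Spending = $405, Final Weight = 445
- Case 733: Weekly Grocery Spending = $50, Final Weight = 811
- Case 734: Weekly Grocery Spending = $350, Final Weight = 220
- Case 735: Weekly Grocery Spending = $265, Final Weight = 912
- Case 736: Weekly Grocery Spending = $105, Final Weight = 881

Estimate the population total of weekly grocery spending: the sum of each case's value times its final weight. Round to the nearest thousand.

Weighted total = 90×825 + 245×554 + 330×341 + 245×533 + 310×591 + 405×445 + 50×811 + 350×220 + 265×912 + 105×881
  = 74250 + 135730 + 112530 + 130585 + 183210 + 180225 + 40550 + 77000 + 241680 + 92505 = 1268265

1268000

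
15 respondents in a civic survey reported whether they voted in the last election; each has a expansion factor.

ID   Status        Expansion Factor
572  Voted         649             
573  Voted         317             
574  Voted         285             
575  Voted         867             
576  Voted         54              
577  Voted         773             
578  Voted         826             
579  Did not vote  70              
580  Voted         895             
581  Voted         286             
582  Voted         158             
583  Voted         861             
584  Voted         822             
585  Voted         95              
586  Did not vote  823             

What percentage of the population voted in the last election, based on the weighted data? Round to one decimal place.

Sum of weights for 'Voted' = 649 + 317 + 285 + 867 + 54 + 773 + 826 + 895 + 286 + 158 + 861 + 822 + 95 = 6888
Total weight = 7781
Weighted proportion = 6888 / 7781 = 0.88523326 → 88.523326%

88.5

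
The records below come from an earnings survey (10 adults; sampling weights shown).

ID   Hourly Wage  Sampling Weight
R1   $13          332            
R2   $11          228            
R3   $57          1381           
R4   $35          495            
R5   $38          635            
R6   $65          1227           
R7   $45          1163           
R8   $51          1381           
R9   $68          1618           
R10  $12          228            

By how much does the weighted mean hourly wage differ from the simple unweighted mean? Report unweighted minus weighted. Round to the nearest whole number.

Unweighted sum = 13 + 11 + 57 + 35 + 38 + 65 + 45 + 51 + 68 + 12 = 395
Unweighted mean = 395 / 10 = 39.5
Weighted sum = 13×332 + 11×228 + 57×1381 + 35×495 + 38×635 + 65×1227 + 45×1163 + 51×1381 + 68×1618 + 12×228
  = 442277
Sum of weights = 332 + 228 + 1381 + 495 + 635 + 1227 + 1163 + 1381 + 1618 + 228 = 8688
Weighted mean = 442277 / 8688 = 50.906653
Difference (unweighted minus weighted) = -11.406653

-11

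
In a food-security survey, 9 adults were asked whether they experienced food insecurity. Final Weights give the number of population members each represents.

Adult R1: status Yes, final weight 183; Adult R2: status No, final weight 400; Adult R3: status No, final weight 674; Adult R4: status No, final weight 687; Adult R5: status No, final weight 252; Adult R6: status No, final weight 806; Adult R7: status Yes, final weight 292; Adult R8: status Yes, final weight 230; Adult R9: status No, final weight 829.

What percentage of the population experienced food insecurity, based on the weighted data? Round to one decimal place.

16.2

Sum of weights for 'Yes' = 183 + 292 + 230 = 705
Total weight = 183 + 400 + 674 + 687 + 252 + 806 + 292 + 230 + 829 = 4353
Weighted proportion = 705 / 4353 = 0.16195727 → 16.195727%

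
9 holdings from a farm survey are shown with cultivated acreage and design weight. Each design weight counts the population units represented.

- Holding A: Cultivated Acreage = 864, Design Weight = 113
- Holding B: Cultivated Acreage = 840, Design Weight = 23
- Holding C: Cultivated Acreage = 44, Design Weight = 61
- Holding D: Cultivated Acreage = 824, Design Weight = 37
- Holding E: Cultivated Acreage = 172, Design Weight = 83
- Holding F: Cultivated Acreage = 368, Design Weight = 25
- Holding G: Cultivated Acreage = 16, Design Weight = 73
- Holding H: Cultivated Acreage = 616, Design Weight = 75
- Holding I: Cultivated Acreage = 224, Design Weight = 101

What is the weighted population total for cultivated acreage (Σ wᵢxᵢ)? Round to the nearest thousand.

Weighted total = 864×113 + 840×23 + 44×61 + 824×37 + 172×83 + 368×25 + 16×73 + 616×75 + 224×101
  = 97632 + 19320 + 2684 + 30488 + 14276 + 9200 + 1168 + 46200 + 22624 = 243592

244000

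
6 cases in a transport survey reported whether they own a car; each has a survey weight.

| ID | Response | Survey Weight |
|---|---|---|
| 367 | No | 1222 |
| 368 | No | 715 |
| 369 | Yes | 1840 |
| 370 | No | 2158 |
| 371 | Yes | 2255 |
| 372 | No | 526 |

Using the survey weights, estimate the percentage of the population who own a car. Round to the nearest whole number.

47

Sum of weights for 'Yes' = 1840 + 2255 = 4095
Total weight = 1222 + 715 + 1840 + 2158 + 2255 + 526 = 8716
Weighted proportion = 4095 / 8716 = 0.46982561 → 46.982561%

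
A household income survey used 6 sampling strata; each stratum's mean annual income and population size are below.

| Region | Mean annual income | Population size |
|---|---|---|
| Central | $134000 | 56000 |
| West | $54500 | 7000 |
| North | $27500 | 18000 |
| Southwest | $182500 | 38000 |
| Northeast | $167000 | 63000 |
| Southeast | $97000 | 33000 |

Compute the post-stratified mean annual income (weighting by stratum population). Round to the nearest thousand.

Σ Nₕ·x̄ₕ = 134000×56000 + 54500×7000 + 27500×18000 + 182500×38000 + 167000×63000 + 97000×33000
  = 29037500000
Σ Nₕ = 56000 + 7000 + 18000 + 38000 + 63000 + 33000 = 215000
Overall mean = 29037500000 / 215000 = 135058.14

135000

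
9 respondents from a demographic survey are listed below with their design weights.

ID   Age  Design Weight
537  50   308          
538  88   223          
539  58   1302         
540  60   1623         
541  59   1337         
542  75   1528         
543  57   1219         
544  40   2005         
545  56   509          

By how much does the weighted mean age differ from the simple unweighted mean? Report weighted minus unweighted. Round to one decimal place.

-2.7

Unweighted sum = 543
Unweighted mean = 543 / 9 = 60.333333
Weighted sum = 50×308 + 88×223 + 58×1302 + 60×1623 + 59×1337 + 75×1528 + 57×1219 + 40×2005 + 56×509
  = 15400 + 19624 + 75516 + 97380 + 78883 + 114600 + 69483 + 80200 + 28504 = 579590
Sum of weights = 308 + 223 + 1302 + 1623 + 1337 + 1528 + 1219 + 2005 + 509 = 10054
Weighted mean = 579590 / 10054 = 57.647702
Difference (weighted minus unweighted) = -2.6856309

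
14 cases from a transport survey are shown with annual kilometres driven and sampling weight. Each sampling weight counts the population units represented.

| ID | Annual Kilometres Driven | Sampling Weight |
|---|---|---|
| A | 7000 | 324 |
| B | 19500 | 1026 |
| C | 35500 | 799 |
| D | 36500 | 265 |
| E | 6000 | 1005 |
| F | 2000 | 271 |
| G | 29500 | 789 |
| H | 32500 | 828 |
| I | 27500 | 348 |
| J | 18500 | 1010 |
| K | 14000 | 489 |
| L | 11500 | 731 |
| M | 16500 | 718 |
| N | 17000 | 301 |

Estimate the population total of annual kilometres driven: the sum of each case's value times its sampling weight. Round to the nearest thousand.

Weighted total = 177541000

177541000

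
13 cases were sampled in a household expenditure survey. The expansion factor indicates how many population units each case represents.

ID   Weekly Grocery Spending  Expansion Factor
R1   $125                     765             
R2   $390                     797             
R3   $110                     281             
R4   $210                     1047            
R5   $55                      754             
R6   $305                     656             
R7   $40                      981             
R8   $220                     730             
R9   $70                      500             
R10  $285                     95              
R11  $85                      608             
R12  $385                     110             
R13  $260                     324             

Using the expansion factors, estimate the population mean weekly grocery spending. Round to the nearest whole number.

175

Weighted sum = 1338970
Sum of weights = 7648
Weighted mean = 1338970 / 7648 = 175.07453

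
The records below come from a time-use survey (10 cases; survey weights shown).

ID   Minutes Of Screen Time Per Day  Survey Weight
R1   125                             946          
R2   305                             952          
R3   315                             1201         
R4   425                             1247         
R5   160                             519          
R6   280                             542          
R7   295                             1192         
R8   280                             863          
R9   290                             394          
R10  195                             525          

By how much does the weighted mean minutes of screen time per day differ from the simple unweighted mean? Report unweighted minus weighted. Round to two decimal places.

Unweighted sum = 2670
Unweighted mean = 2670 / 10 = 267
Weighted sum = 125×946 + 305×952 + 315×1201 + 425×1247 + 160×519 + 280×542 + 295×1192 + 280×863 + 290×394 + 195×525
  = 2361615
Sum of weights = 946 + 952 + 1201 + 1247 + 519 + 542 + 1192 + 863 + 394 + 525 = 8381
Weighted mean = 2361615 / 8381 = 281.78201
Difference (unweighted minus weighted) = -14.782007

-14.78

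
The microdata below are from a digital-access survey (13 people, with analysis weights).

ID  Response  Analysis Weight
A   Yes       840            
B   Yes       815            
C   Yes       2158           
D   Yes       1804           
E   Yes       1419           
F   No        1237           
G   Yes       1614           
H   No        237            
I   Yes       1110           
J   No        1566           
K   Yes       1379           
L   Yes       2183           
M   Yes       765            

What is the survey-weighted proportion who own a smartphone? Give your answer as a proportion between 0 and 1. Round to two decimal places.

0.82

Sum of weights for 'Yes' = 840 + 815 + 2158 + 1804 + 1419 + 1614 + 1110 + 1379 + 2183 + 765 = 14087
Total weight = 17127
Weighted proportion = 14087 / 17127 = 0.82250248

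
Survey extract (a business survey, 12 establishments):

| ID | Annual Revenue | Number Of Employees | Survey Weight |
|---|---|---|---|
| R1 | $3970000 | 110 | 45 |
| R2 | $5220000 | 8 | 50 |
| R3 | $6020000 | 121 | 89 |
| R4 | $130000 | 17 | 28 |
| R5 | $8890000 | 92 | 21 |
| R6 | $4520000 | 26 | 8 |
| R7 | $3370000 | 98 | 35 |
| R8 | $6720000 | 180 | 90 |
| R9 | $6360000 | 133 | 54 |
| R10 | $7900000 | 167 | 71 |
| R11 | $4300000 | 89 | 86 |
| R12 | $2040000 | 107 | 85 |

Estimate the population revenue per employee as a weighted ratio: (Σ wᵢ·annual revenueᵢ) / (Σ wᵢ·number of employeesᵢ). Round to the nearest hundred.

45500

Σ wᵢ·y = 3970000×45 + 5220000×50 + 6020000×89 + 130000×28 + 8890000×21 + 4520000×8 + 3370000×35 + 6720000×90 + 6360000×54 + 7900000×71 + 4300000×86 + 2040000×85
  = 178650000 + 261000000 + 535780000 + 3640000 + 186690000 + 36160000 + 117950000 + 604800000 + 343440000 + 560900000 + 369800000 + 173400000 = 3372210000
Σ wᵢ·x = 110×45 + 8×50 + 121×89 + 17×28 + 92×21 + 26×8 + 98×35 + 180×90 + 133×54 + 167×71 + 89×86 + 107×85
  = 4950 + 400 + 10769 + 476 + 1932 + 208 + 3430 + 16200 + 7182 + 11857 + 7654 + 9095 = 74153
Ratio = 3372210000 / 74153 = 45476.38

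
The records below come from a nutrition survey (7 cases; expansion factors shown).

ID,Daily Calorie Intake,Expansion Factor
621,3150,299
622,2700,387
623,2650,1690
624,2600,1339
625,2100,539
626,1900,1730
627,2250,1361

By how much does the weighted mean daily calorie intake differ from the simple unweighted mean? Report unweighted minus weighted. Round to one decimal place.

105.8

Unweighted sum = 17350
Unweighted mean = 17350 / 7 = 2478.5714
Weighted sum = 3150×299 + 2700×387 + 2650×1690 + 2600×1339 + 2100×539 + 1900×1730 + 2250×1361
  = 941850 + 1044900 + 4478500 + 3481400 + 1131900 + 3287000 + 3062250 = 17427800
Sum of weights = 299 + 387 + 1690 + 1339 + 539 + 1730 + 1361 = 7345
Weighted mean = 17427800 / 7345 = 2372.7434
Difference (unweighted minus weighted) = 105.82807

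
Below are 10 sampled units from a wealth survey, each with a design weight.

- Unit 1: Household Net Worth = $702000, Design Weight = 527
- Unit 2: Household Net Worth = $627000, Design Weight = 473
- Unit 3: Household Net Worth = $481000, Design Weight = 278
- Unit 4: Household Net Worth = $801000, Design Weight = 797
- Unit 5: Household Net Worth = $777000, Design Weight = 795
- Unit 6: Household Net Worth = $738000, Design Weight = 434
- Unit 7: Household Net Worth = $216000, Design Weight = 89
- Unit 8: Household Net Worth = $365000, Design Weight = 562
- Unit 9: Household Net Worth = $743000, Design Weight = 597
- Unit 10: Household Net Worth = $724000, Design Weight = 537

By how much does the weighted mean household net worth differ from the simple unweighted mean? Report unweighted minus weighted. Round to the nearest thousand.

Unweighted sum = 702000 + 627000 + 481000 + 801000 + 777000 + 738000 + 216000 + 365000 + 743000 + 724000 = 6174000
Unweighted mean = 6174000 / 10 = 617400
Weighted sum = 702000×527 + 627000×473 + 481000×278 + 801000×797 + 777000×795 + 738000×434 + 216000×89 + 365000×562 + 743000×597 + 724000×537
  = 369954000 + 296571000 + 133718000 + 638397000 + 617715000 + 320292000 + 19224000 + 205130000 + 443571000 + 388788000 = 3433360000
Sum of weights = 527 + 473 + 278 + 797 + 795 + 434 + 89 + 562 + 597 + 537 = 5089
Weighted mean = 3433360000 / 5089 = 674663
Difference (unweighted minus weighted) = -57262.999

-57000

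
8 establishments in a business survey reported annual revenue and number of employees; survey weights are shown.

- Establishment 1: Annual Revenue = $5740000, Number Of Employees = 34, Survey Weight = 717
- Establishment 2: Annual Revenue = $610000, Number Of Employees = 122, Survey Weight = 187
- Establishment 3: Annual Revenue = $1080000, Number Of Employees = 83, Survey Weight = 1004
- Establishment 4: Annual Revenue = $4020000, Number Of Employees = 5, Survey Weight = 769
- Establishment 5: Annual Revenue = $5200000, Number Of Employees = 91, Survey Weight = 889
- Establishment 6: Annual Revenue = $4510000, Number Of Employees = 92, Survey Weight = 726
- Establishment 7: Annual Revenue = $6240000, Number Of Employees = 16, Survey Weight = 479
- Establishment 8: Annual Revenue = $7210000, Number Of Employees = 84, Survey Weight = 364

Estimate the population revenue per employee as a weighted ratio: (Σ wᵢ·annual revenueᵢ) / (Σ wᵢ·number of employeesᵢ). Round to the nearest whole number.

68423

Σ wᵢ·y = 21915810000
Σ wᵢ·x = 34×717 + 122×187 + 83×1004 + 5×769 + 91×889 + 92×726 + 16×479 + 84×364
  = 24378 + 22814 + 83332 + 3845 + 80899 + 66792 + 7664 + 30576 = 320300
Ratio = 21915810000 / 320300 = 68422.76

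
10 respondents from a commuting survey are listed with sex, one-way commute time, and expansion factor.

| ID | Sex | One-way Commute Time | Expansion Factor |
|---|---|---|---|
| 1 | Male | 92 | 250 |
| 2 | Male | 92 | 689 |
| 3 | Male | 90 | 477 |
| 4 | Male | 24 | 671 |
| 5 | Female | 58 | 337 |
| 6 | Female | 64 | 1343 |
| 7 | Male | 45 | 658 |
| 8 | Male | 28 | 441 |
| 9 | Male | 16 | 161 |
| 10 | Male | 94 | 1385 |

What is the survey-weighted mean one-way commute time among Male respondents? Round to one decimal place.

67.7

Male rows: 1, 2, 3, 4, 7, 8, 9, 10
Weighted sum = 92×250 + 92×689 + 90×477 + 24×671 + 45×658 + 28×441 + 16×161 + 94×1385
  = 23000 + 63388 + 42930 + 16104 + 29610 + 12348 + 2576 + 130190 = 320146
Sum of weights = 250 + 689 + 477 + 671 + 658 + 441 + 161 + 1385 = 4732
Weighted mean = 320146 / 4732 = 67.655537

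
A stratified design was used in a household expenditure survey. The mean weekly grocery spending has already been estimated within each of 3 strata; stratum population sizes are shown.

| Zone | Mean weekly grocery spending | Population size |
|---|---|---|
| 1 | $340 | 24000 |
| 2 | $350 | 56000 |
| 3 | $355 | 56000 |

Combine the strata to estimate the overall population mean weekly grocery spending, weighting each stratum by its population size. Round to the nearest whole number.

350

Σ Nₕ·x̄ₕ = 340×24000 + 350×56000 + 355×56000
  = 8160000 + 19600000 + 19880000 = 47640000
Σ Nₕ = 24000 + 56000 + 56000 = 136000
Overall mean = 47640000 / 136000 = 350.29412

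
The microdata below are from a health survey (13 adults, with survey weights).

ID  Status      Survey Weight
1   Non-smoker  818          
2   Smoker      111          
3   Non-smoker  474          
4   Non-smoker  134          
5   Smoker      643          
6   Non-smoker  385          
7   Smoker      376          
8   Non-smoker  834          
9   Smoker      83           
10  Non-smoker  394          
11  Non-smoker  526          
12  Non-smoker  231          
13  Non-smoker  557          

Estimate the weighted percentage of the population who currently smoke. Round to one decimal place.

Sum of weights for 'Smoker' = 111 + 643 + 376 + 83 = 1213
Total weight = 5566
Weighted proportion = 1213 / 5566 = 0.21793029 → 21.793029%

21.8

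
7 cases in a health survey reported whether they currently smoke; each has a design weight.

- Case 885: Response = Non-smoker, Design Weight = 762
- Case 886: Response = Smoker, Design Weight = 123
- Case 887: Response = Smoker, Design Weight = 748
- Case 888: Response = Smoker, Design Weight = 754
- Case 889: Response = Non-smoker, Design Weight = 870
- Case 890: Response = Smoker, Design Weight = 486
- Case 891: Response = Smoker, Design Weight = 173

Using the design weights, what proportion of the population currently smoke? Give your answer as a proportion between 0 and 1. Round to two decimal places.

0.58

Sum of weights for 'Smoker' = 123 + 748 + 754 + 486 + 173 = 2284
Total weight = 762 + 123 + 748 + 754 + 870 + 486 + 173 = 3916
Weighted proportion = 2284 / 3916 = 0.58324821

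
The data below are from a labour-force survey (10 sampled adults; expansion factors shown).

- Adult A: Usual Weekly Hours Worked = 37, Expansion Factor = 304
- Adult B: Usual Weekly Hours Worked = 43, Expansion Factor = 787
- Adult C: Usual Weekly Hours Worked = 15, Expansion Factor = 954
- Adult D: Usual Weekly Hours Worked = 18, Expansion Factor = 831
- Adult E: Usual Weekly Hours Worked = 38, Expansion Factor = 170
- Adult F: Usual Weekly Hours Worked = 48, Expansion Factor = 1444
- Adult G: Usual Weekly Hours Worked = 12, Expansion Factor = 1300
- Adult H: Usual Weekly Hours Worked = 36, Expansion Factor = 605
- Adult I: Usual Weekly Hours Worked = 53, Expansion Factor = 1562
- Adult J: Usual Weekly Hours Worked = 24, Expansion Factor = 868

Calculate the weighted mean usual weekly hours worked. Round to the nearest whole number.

33

Weighted sum = 37×304 + 43×787 + 15×954 + 18×831 + 38×170 + 48×1444 + 12×1300 + 36×605 + 53×1562 + 24×868
  = 291127
Sum of weights = 304 + 787 + 954 + 831 + 170 + 1444 + 1300 + 605 + 1562 + 868 = 8825
Weighted mean = 291127 / 8825 = 32.988895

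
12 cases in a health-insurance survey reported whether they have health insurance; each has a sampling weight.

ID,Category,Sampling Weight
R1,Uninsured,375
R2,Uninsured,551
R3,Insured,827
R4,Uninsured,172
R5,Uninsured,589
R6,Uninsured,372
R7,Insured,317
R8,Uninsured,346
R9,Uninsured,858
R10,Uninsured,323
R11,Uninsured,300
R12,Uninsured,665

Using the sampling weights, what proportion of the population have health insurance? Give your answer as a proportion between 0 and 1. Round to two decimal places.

Sum of weights for 'Insured' = 827 + 317 = 1144
Total weight = 375 + 551 + 827 + 172 + 589 + 372 + 317 + 346 + 858 + 323 + 300 + 665 = 5695
Weighted proportion = 1144 / 5695 = 0.20087796

0.20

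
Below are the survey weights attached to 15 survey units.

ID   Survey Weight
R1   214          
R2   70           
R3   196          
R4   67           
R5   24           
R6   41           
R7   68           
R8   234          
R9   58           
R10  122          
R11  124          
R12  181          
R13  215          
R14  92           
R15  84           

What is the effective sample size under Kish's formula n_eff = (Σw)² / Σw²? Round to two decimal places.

11.31

Σ wᵢ = 1790
Σ wᵢ² = 283368
n_eff = 1790² / 283368 = 3204100 / 283368 = 11.307205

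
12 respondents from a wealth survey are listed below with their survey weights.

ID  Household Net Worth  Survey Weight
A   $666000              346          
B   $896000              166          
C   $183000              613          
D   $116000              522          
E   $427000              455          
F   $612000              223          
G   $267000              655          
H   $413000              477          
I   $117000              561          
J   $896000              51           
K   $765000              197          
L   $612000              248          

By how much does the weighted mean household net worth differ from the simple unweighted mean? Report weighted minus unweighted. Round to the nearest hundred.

-127900

Unweighted sum = 5970000
Unweighted mean = 5970000 / 12 = 497500
Weighted sum = 666000×346 + 896000×166 + 183000×613 + 116000×522 + 427000×455 + 612000×223 + 267000×655 + 413000×477 + 117000×561 + 896000×51 + 765000×197 + 612000×248
  = 1668364000
Sum of weights = 346 + 166 + 613 + 522 + 455 + 223 + 655 + 477 + 561 + 51 + 197 + 248 = 4514
Weighted mean = 1668364000 / 4514 = 369597.7
Difference (weighted minus unweighted) = -127902.3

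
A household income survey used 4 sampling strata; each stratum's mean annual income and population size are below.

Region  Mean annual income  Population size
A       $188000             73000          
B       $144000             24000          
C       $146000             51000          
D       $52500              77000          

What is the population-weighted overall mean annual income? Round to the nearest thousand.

Σ Nₕ·x̄ₕ = 188000×73000 + 144000×24000 + 146000×51000 + 52500×77000
  = 13724000000 + 3456000000 + 7446000000 + 4042500000 = 28668500000
Σ Nₕ = 73000 + 24000 + 51000 + 77000 = 225000
Overall mean = 28668500000 / 225000 = 127415.56

127000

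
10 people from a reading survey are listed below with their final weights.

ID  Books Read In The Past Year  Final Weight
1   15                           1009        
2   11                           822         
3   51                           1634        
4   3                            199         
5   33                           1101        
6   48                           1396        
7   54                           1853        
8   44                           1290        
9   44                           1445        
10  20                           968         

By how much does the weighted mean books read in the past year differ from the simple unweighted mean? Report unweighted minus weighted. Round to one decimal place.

-6.2

Unweighted sum = 323
Unweighted mean = 323 / 10 = 32.3
Weighted sum = 15×1009 + 11×822 + 51×1634 + 3×199 + 33×1101 + 48×1396 + 54×1853 + 44×1290 + 44×1445 + 20×968
  = 15135 + 9042 + 83334 + 597 + 36333 + 67008 + 100062 + 56760 + 63580 + 19360 = 451211
Sum of weights = 11717
Weighted mean = 451211 / 11717 = 38.509089
Difference (unweighted minus weighted) = -6.2090894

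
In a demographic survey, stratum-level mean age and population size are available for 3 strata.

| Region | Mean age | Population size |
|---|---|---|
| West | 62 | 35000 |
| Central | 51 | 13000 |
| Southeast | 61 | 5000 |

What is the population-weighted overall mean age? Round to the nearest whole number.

Σ Nₕ·x̄ₕ = 62×35000 + 51×13000 + 61×5000
  = 2170000 + 663000 + 305000 = 3138000
Σ Nₕ = 35000 + 13000 + 5000 = 53000
Overall mean = 3138000 / 53000 = 59.207547

59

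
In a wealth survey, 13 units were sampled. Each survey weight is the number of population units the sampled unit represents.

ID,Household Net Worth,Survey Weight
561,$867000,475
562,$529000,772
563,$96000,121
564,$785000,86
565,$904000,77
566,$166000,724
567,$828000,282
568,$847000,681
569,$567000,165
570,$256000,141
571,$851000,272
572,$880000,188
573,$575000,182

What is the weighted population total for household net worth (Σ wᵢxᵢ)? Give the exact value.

2530647000

Weighted total = 2530647000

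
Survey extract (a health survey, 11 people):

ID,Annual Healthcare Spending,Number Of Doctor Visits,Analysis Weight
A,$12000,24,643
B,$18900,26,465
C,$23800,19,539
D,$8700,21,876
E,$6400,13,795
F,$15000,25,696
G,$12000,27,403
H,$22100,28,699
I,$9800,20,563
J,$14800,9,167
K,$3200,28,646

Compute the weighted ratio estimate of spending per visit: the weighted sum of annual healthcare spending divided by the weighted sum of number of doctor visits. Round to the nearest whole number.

570

Σ wᵢ·y = 12000×643 + 18900×465 + 23800×539 + 8700×876 + 6400×795 + 15000×696 + 12000×403 + 22100×699 + 9800×563 + 14800×167 + 3200×646
  = 7716000 + 8788500 + 12828200 + 7621200 + 5088000 + 10440000 + 4836000 + 15447900 + 5517400 + 2471600 + 2067200 = 82822000
Σ wᵢ·x = 24×643 + 26×465 + 19×539 + 21×876 + 13×795 + 25×696 + 27×403 + 28×699 + 20×563 + 9×167 + 28×646
  = 15432 + 12090 + 10241 + 18396 + 10335 + 17400 + 10881 + 19572 + 11260 + 1503 + 18088 = 145198
Ratio = 82822000 / 145198 = 570.40731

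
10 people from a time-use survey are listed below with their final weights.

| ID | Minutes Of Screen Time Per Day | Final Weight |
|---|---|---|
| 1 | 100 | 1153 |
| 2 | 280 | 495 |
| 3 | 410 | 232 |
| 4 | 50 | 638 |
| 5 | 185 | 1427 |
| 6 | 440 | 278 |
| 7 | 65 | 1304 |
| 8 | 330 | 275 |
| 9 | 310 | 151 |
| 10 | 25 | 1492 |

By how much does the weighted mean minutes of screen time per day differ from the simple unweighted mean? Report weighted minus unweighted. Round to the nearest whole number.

-82

Unweighted sum = 100 + 280 + 410 + 50 + 185 + 440 + 65 + 330 + 310 + 25 = 2195
Unweighted mean = 2195 / 10 = 219.5
Weighted sum = 100×1153 + 280×495 + 410×232 + 50×638 + 185×1427 + 440×278 + 65×1304 + 330×275 + 310×151 + 25×1492
  = 115300 + 138600 + 95120 + 31900 + 263995 + 122320 + 84760 + 90750 + 46810 + 37300 = 1026855
Sum of weights = 1153 + 495 + 232 + 638 + 1427 + 278 + 1304 + 275 + 151 + 1492 = 7445
Weighted mean = 1026855 / 7445 = 137.92545
Difference (weighted minus unweighted) = -81.574547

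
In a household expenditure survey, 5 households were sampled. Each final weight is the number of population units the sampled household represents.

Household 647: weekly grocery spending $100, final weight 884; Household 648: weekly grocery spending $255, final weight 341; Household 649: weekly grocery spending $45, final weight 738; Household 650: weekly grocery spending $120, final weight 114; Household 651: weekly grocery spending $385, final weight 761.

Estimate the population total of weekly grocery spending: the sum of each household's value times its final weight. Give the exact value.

Weighted total = 100×884 + 255×341 + 45×738 + 120×114 + 385×761
  = 88400 + 86955 + 33210 + 13680 + 292985 = 515230

515230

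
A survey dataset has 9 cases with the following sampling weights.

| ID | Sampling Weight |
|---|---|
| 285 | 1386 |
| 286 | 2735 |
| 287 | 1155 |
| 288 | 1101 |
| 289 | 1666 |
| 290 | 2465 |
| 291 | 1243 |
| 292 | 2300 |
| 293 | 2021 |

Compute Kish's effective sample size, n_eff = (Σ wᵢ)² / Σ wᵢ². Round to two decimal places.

Σ wᵢ = 1386 + 2735 + 1155 + 1101 + 1666 + 2465 + 1243 + 2300 + 2021 = 16072
Σ wᵢ² = 1920996 + 7480225 + 1334025 + 1212201 + 2775556 + 6076225 + 1545049 + 5290000 + 4084441 = 31718718
n_eff = 16072² / 31718718 = 258309184 / 31718718 = 8.143746

8.14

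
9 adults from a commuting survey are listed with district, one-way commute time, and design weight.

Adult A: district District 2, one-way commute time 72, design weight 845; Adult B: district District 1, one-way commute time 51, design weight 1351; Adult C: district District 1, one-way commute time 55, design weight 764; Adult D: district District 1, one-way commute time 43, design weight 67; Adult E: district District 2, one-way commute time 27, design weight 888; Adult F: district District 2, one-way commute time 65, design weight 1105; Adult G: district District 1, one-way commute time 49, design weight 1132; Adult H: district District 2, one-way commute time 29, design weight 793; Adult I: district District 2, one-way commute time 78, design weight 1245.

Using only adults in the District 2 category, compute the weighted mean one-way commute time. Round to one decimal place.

56.8

District 2 rows: A, E, F, H, I
Weighted sum = 72×845 + 27×888 + 65×1105 + 29×793 + 78×1245
  = 276748
Sum of weights = 845 + 888 + 1105 + 793 + 1245 = 4876
Weighted mean = 276748 / 4876 = 56.757178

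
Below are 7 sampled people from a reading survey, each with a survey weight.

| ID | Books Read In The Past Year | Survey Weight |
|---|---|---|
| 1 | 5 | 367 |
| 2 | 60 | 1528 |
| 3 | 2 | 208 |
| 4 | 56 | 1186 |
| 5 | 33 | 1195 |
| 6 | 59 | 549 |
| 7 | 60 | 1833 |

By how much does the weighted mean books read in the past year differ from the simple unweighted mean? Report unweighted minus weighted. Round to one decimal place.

-10.5

Unweighted sum = 5 + 60 + 2 + 56 + 33 + 59 + 60 = 275
Unweighted mean = 275 / 7 = 39.285714
Weighted sum = 5×367 + 60×1528 + 2×208 + 56×1186 + 33×1195 + 59×549 + 60×1833
  = 1835 + 91680 + 416 + 66416 + 39435 + 32391 + 109980 = 342153
Sum of weights = 367 + 1528 + 208 + 1186 + 1195 + 549 + 1833 = 6866
Weighted mean = 342153 / 6866 = 49.832945
Difference (unweighted minus weighted) = -10.547231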